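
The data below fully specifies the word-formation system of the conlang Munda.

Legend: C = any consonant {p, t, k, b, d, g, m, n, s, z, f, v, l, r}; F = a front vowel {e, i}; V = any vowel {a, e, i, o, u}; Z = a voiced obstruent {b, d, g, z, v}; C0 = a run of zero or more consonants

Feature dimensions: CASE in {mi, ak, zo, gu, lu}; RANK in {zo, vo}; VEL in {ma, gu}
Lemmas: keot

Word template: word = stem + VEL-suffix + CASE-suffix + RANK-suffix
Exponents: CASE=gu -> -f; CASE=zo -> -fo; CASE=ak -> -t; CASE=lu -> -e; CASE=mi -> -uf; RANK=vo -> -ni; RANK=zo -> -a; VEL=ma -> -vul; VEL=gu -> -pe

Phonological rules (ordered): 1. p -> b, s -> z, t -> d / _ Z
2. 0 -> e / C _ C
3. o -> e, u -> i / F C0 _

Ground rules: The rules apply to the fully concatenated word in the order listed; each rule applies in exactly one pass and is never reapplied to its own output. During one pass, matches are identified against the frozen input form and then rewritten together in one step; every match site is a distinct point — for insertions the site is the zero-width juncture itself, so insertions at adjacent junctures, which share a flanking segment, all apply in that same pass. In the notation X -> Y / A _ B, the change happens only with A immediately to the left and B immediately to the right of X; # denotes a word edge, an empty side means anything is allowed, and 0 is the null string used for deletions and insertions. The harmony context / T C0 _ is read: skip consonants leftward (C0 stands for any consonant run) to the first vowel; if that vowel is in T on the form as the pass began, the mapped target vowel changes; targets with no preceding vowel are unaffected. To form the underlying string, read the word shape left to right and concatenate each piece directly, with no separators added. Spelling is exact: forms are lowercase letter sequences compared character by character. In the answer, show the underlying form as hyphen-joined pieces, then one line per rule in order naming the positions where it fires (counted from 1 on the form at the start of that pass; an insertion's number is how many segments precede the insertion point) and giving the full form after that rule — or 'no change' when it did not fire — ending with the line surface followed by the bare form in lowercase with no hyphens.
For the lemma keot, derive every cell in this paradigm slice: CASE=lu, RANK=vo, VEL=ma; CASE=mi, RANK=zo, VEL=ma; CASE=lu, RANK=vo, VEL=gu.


cell CASE=lu, RANK=vo, VEL=ma:
underlying: keot-vul-e-ni
1. p -> b, s -> z, t -> d / _ Z: fires at position(s) 4: keodvuleni
2. 0 -> e / C _ C: inserts after position(s) 4: keodevuleni
3. o -> e, u -> i / F C0 _: fires at position(s) 3, 7: keedevileni
surface: keedevileni

cell CASE=mi, RANK=zo, VEL=ma:
underlying: keot-vul-uf-a
1. p -> b, s -> z, t -> d / _ Z: fires at position(s) 4: keodvulufa
2. 0 -> e / C _ C: inserts after position(s) 4: keodevulufa
3. o -> e, u -> i / F C0 _: fires at position(s) 3, 7: keedevilufa
surface: keedevilufa

cell CASE=lu, RANK=vo, VEL=gu:
underlying: keot-pe-e-ni
1. p -> b, s -> z, t -> d / _ Z: no change
2. 0 -> e / C _ C: inserts after position(s) 4: keotepeeni
3. o -> e, u -> i / F C0 _: fires at position(s) 3: keetepeeni
surface: keetepeeni


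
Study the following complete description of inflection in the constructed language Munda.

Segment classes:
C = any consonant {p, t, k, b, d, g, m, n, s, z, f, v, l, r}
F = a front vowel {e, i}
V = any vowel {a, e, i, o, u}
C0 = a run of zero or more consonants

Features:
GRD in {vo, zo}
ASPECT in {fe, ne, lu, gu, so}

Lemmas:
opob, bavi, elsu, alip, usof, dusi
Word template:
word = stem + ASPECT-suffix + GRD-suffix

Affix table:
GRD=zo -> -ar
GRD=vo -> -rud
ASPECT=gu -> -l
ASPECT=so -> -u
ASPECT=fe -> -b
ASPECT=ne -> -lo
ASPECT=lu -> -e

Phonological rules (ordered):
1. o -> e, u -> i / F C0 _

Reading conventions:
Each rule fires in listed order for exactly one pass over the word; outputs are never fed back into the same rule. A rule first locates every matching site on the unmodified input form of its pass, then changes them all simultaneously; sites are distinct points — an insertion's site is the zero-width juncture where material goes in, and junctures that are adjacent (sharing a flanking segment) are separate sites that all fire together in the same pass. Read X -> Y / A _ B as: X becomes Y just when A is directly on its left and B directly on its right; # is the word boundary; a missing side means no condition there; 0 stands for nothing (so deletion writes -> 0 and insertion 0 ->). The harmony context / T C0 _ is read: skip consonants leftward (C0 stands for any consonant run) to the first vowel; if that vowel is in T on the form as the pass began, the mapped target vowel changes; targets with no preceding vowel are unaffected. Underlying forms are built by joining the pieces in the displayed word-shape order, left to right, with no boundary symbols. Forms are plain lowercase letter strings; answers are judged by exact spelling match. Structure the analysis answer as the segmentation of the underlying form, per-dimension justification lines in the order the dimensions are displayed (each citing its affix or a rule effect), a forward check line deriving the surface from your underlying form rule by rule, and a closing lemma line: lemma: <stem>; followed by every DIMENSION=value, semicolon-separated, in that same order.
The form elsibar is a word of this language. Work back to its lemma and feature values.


underlying: elsu-b-ar
GRD=zo - signalled by the affix -ar
ASPECT=fe - signalled by the affix -b
check: elsubar -> elsibar
lemma: elsu; GRD=zo; ASPECT=fe


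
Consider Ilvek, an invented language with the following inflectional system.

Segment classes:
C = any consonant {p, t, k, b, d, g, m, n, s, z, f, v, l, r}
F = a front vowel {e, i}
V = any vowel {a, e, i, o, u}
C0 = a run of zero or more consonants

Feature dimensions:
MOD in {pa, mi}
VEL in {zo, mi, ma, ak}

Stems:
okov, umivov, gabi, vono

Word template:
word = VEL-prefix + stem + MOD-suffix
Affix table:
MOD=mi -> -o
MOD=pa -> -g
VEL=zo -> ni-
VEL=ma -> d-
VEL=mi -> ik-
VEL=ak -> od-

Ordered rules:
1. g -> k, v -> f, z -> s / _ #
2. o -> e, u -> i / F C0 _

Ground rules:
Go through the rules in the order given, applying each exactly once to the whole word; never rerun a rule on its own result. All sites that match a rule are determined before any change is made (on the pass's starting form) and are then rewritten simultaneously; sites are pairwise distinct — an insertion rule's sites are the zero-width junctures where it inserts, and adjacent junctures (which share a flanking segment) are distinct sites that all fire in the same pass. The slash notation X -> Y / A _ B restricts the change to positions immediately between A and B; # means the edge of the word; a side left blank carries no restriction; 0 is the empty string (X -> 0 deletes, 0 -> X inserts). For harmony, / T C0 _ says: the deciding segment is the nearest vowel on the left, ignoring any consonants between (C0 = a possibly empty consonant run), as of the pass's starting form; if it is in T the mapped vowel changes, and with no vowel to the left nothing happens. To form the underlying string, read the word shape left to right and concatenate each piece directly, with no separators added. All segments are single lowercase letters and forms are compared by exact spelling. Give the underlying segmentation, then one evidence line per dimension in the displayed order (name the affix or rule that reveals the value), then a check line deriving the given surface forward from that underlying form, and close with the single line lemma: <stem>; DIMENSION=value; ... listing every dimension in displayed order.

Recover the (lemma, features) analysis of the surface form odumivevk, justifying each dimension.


underlying: od-umivov-g
MOD=pa - signalled by the affix -g
VEL=ak - signalled by the affix od-
check: odumivovg -> odumivovk -> odumivevk
lemma: umivov; MOD=pa; VEL=ak


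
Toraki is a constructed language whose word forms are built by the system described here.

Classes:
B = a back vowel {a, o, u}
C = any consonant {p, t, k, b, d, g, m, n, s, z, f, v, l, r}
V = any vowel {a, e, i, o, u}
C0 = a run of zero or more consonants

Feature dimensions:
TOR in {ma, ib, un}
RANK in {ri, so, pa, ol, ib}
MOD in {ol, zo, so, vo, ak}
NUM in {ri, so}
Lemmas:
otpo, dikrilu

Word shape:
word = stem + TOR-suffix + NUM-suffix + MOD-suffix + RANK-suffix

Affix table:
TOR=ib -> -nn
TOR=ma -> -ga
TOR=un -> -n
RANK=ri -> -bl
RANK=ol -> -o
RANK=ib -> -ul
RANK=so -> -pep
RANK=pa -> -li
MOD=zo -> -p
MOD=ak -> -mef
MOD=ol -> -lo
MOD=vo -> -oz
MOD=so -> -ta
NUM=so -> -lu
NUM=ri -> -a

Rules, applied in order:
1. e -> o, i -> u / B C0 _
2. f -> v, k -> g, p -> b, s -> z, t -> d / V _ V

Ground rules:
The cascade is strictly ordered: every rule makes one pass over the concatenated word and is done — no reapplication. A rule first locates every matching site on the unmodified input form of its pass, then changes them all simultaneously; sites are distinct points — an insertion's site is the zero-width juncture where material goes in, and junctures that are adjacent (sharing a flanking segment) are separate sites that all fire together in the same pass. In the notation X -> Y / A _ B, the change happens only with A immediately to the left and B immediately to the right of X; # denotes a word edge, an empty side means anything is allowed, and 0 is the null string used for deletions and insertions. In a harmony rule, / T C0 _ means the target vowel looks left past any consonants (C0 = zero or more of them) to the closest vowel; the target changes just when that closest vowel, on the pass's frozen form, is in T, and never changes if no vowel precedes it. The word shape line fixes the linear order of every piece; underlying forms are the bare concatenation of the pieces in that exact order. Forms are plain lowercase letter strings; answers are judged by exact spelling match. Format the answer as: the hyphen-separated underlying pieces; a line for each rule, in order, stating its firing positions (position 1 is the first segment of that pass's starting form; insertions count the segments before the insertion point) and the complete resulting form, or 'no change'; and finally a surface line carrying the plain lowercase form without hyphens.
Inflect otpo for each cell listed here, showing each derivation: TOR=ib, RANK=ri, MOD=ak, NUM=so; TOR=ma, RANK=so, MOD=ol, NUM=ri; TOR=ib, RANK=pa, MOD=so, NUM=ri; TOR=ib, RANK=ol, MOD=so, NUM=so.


cell TOR=ib, RANK=ri, MOD=ak, NUM=so:
underlying: otpo-nn-lu-mef-bl
1. e -> o, i -> u / B C0 _: fires at position(s) 10: otponnlumofbl
2. f -> v, k -> g, p -> b, s -> z, t -> d / V _ V: no change
surface: otponnlumofbl

cell TOR=ma, RANK=so, MOD=ol, NUM=ri:
underlying: otpo-ga-a-lo-pep
1. e -> o, i -> u / B C0 _: fires at position(s) 11: otpogaalopop
2. f -> v, k -> g, p -> b, s -> z, t -> d / V _ V: fires at position(s) 10: otpogaalobop
surface: otpogaalobop

cell TOR=ib, RANK=pa, MOD=so, NUM=ri:
underlying: otpo-nn-a-ta-li
1. e -> o, i -> u / B C0 _: fires at position(s) 11: otponnatalu
2. f -> v, k -> g, p -> b, s -> z, t -> d / V _ V: fires at position(s) 8: otponnadalu
surface: otponnadalu

cell TOR=ib, RANK=ol, MOD=so, NUM=so:
underlying: otpo-nn-lu-ta-o
1. e -> o, i -> u / B C0 _: no change
2. f -> v, k -> g, p -> b, s -> z, t -> d / V _ V: fires at position(s) 9: otponnludao
surface: otponnludao


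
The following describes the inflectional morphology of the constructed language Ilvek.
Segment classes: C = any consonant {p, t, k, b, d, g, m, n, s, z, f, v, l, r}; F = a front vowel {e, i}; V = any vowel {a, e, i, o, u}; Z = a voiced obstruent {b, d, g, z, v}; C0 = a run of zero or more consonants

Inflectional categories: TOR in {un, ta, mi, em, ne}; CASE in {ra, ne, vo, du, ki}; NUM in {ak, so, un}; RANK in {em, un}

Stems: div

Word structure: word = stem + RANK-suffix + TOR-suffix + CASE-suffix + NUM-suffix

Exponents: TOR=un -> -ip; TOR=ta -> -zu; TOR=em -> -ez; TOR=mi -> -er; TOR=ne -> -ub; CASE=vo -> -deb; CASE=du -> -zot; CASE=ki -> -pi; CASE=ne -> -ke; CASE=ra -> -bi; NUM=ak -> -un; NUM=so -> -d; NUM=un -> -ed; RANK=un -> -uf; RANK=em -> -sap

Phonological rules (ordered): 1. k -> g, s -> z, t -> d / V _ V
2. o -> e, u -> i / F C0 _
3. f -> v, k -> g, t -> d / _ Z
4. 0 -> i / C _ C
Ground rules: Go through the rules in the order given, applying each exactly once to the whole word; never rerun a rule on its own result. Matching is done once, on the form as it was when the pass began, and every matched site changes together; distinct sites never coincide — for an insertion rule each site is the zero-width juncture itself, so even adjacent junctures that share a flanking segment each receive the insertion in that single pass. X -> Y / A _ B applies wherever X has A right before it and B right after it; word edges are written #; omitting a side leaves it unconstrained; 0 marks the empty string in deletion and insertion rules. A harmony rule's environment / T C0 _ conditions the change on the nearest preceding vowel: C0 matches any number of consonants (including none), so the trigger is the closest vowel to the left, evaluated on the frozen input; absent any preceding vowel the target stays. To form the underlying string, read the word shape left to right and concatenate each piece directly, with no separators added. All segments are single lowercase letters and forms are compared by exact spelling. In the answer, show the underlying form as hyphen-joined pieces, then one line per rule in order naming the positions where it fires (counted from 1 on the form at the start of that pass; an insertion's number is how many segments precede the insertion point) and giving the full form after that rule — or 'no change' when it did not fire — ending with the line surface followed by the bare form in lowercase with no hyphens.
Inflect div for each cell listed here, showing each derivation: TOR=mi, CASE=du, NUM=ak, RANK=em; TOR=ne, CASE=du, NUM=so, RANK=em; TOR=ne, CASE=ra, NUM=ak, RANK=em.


cell TOR=mi, CASE=du, NUM=ak, RANK=em:
underlying: div-sap-er-zot-un
1. k -> g, s -> z, t -> d / V _ V: fires at position(s) 11: divsaperzodun
2. o -> e, u -> i / F C0 _: fires at position(s) 10: divsaperzedun
3. f -> v, k -> g, t -> d / _ Z: no change
4. 0 -> i / C _ C: inserts after position(s) 3, 8: divisaperizedun
surface: divisaperizedun

cell TOR=ne, CASE=du, NUM=so, RANK=em:
underlying: div-sap-ub-zot-d
1. k -> g, s -> z, t -> d / V _ V: no change
2. o -> e, u -> i / F C0 _: no change
3. f -> v, k -> g, t -> d / _ Z: fires at position(s) 11: divsapubzodd
4. 0 -> i / C _ C: inserts after position(s) 3, 8, 11: divisapubizodid
surface: divisapubizodid

cell TOR=ne, CASE=ra, NUM=ak, RANK=em:
underlying: div-sap-ub-bi-un
1. k -> g, s -> z, t -> d / V _ V: no change
2. o -> e, u -> i / F C0 _: fires at position(s) 11: divsapubbiin
3. f -> v, k -> g, t -> d / _ Z: no change
4. 0 -> i / C _ C: inserts after position(s) 3, 8: divisapubibiin
surface: divisapubibiin


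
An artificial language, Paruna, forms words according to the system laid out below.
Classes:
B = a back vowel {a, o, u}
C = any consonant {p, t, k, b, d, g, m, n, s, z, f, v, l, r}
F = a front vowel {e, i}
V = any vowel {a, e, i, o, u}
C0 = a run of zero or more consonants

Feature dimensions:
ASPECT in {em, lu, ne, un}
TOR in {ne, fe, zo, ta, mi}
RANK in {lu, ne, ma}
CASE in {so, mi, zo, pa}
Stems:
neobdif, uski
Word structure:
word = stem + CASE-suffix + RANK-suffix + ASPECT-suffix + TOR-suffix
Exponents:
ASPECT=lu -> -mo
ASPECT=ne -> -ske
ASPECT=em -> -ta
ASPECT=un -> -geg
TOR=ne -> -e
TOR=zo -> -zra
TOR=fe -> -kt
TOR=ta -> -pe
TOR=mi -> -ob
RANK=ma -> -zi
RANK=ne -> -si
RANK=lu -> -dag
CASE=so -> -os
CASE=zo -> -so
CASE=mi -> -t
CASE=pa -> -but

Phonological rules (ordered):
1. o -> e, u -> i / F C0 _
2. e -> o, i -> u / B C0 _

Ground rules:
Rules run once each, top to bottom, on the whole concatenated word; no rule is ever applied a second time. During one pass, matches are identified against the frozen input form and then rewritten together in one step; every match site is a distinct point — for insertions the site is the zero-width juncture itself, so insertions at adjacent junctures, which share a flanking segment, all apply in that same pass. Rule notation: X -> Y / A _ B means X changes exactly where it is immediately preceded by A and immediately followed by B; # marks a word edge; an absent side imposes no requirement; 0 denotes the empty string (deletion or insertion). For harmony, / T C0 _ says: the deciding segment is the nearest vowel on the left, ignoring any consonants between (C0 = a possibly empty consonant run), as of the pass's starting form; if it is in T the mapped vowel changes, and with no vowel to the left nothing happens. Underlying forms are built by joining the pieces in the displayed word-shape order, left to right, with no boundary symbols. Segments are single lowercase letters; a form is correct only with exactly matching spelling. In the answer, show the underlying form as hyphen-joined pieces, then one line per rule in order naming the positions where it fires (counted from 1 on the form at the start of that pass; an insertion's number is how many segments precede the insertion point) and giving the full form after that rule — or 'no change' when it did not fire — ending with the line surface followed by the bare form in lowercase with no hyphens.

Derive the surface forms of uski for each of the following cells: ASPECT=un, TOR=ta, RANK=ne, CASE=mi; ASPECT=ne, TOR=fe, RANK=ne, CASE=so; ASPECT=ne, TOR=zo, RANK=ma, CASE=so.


cell ASPECT=un, TOR=ta, RANK=ne, CASE=mi:
underlying: uski-t-si-geg-pe
1. o -> e, u -> i / F C0 _: no change
2. e -> o, i -> u / B C0 _: fires at position(s) 4: uskutsigegpe
surface: uskutsigegpe

cell ASPECT=ne, TOR=fe, RANK=ne, CASE=so:
underlying: uski-os-si-ske-kt
1. o -> e, u -> i / F C0 _: fires at position(s) 5: uskiessiskekt
2. e -> o, i -> u / B C0 _: fires at position(s) 4: uskuessiskekt
surface: uskuessiskekt

cell ASPECT=ne, TOR=zo, RANK=ma, CASE=so:
underlying: uski-os-zi-ske-zra
1. o -> e, u -> i / F C0 _: fires at position(s) 5: uskiesziskezra
2. e -> o, i -> u / B C0 _: fires at position(s) 4: uskuesziskezra
surface: uskuesziskezra


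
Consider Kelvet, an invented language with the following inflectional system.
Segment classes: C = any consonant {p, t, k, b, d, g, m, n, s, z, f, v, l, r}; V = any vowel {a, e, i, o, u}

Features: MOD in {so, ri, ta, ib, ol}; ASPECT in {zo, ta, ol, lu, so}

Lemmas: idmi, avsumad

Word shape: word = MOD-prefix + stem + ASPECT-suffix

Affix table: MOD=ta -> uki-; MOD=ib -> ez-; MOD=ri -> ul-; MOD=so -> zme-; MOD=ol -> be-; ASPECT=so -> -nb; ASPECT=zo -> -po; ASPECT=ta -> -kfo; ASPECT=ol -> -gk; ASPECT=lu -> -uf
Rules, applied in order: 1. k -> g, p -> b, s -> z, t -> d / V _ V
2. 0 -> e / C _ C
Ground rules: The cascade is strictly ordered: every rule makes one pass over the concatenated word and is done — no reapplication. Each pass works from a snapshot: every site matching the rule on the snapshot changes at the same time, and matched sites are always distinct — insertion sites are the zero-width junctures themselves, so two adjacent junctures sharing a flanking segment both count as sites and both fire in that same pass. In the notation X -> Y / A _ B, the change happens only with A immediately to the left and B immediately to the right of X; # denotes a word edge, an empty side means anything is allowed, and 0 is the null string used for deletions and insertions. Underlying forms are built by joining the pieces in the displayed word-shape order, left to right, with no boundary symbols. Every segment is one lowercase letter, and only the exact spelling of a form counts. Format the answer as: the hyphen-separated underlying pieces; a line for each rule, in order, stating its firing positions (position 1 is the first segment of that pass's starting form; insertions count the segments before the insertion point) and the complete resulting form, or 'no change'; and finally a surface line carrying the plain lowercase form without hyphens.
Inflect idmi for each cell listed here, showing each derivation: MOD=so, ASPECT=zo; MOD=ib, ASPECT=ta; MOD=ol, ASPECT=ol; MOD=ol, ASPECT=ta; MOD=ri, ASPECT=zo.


cell MOD=so, ASPECT=zo:
underlying: zme-idmi-po
1. k -> g, p -> b, s -> z, t -> d / V _ V: fires at position(s) 8: zmeidmibo
2. 0 -> e / C _ C: inserts after position(s) 1, 5: zemeidemibo
surface: zemeidemibo

cell MOD=ib, ASPECT=ta:
underlying: ez-idmi-kfo
1. k -> g, p -> b, s -> z, t -> d / V _ V: no change
2. 0 -> e / C _ C: inserts after position(s) 4, 7: ezidemikefo
surface: ezidemikefo

cell MOD=ol, ASPECT=ol:
underlying: be-idmi-gk
1. k -> g, p -> b, s -> z, t -> d / V _ V: no change
2. 0 -> e / C _ C: inserts after position(s) 4, 7: beidemigek
surface: beidemigek

cell MOD=ol, ASPECT=ta:
underlying: be-idmi-kfo
1. k -> g, p -> b, s -> z, t -> d / V _ V: no change
2. 0 -> e / C _ C: inserts after position(s) 4, 7: beidemikefo
surface: beidemikefo

cell MOD=ri, ASPECT=zo:
underlying: ul-idmi-po
1. k -> g, p -> b, s -> z, t -> d / V _ V: fires at position(s) 7: ulidmibo
2. 0 -> e / C _ C: inserts after position(s) 4: ulidemibo
surface: ulidemibo


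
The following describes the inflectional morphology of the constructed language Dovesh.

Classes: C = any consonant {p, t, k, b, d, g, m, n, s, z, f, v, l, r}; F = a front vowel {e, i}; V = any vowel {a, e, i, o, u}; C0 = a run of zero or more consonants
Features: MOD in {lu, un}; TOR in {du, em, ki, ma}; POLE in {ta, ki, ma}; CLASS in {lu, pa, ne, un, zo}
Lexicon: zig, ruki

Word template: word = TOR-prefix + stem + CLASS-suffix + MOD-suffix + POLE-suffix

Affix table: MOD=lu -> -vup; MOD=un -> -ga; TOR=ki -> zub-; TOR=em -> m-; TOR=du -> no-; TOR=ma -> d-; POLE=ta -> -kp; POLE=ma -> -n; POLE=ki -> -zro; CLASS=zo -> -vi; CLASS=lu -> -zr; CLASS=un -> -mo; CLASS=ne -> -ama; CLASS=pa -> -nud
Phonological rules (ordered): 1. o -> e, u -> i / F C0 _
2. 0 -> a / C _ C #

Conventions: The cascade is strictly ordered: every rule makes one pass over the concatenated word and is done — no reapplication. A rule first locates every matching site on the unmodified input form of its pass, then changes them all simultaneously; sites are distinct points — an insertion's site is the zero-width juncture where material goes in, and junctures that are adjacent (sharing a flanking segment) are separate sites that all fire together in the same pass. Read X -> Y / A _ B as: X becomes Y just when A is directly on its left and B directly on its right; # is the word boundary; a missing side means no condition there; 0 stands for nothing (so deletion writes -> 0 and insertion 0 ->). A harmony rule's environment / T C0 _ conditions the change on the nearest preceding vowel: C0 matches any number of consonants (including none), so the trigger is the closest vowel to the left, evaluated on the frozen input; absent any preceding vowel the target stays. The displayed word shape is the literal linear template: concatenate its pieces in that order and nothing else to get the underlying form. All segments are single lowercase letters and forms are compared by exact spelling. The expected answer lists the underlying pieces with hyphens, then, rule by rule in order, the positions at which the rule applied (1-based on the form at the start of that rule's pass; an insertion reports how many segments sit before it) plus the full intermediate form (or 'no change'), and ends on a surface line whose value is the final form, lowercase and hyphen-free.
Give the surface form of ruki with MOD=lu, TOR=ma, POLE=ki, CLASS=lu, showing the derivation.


underlying: d-ruki-zr-vup-zro
1. o -> e, u -> i / F C0 _: fires at position(s) 9: drukizrvipzro
2. 0 -> a / C _ C #: no change
surface: drukizrvipzro


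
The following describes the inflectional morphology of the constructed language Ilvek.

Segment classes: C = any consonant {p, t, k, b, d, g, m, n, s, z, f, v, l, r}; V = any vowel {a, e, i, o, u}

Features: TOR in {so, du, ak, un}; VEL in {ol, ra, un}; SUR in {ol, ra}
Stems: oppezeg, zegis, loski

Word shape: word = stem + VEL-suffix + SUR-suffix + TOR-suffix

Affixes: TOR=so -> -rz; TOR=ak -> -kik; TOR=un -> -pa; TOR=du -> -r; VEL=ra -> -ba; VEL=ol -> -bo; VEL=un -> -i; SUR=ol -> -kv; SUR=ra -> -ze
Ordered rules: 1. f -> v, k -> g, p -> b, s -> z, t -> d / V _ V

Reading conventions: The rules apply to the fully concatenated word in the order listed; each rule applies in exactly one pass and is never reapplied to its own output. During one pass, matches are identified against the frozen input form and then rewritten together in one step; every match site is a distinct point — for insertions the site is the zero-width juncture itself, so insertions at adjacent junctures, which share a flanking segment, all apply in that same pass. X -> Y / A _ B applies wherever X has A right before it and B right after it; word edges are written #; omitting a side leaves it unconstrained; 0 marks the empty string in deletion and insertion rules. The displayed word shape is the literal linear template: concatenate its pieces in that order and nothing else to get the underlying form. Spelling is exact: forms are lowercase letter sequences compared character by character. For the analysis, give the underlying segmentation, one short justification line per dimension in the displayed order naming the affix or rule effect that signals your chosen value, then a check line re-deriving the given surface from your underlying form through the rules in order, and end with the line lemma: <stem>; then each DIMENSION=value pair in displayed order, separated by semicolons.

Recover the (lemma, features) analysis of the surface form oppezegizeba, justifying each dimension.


underlying: oppezeg-i-ze-pa
TOR=un - signalled by the affix -pa
VEL=un - signalled by the affix -i
SUR=ra - signalled by the affix -ze
check: oppezegizepa -> oppezegizeba
lemma: oppezeg; TOR=un; VEL=un; SUR=ra


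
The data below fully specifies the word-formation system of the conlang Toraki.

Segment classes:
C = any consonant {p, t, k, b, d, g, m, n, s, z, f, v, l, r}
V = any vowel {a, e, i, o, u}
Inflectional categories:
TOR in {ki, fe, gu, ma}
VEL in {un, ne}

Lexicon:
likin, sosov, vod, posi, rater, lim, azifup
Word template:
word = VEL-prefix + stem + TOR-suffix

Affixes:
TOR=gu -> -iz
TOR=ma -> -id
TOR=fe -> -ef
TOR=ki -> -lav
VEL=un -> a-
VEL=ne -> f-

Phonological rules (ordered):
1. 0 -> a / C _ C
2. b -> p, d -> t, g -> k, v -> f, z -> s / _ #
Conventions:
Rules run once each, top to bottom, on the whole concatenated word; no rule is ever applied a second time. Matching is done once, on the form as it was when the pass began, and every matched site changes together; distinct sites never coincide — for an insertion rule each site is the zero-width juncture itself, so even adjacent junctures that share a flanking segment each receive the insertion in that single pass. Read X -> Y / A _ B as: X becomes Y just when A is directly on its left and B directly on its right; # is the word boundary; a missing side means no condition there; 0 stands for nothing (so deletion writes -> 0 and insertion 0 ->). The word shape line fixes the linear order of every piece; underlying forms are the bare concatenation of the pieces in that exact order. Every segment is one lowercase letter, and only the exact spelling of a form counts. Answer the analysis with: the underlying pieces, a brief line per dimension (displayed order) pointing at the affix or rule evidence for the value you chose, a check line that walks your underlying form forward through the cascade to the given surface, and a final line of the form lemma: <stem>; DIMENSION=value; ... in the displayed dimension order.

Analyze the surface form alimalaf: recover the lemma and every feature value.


underlying: a-lim-lav
TOR=ki - signalled by the affix -lav
VEL=un - signalled by the affix a-
check: alimlav -> alimalav -> alimalaf
lemma: lim; TOR=ki; VEL=un


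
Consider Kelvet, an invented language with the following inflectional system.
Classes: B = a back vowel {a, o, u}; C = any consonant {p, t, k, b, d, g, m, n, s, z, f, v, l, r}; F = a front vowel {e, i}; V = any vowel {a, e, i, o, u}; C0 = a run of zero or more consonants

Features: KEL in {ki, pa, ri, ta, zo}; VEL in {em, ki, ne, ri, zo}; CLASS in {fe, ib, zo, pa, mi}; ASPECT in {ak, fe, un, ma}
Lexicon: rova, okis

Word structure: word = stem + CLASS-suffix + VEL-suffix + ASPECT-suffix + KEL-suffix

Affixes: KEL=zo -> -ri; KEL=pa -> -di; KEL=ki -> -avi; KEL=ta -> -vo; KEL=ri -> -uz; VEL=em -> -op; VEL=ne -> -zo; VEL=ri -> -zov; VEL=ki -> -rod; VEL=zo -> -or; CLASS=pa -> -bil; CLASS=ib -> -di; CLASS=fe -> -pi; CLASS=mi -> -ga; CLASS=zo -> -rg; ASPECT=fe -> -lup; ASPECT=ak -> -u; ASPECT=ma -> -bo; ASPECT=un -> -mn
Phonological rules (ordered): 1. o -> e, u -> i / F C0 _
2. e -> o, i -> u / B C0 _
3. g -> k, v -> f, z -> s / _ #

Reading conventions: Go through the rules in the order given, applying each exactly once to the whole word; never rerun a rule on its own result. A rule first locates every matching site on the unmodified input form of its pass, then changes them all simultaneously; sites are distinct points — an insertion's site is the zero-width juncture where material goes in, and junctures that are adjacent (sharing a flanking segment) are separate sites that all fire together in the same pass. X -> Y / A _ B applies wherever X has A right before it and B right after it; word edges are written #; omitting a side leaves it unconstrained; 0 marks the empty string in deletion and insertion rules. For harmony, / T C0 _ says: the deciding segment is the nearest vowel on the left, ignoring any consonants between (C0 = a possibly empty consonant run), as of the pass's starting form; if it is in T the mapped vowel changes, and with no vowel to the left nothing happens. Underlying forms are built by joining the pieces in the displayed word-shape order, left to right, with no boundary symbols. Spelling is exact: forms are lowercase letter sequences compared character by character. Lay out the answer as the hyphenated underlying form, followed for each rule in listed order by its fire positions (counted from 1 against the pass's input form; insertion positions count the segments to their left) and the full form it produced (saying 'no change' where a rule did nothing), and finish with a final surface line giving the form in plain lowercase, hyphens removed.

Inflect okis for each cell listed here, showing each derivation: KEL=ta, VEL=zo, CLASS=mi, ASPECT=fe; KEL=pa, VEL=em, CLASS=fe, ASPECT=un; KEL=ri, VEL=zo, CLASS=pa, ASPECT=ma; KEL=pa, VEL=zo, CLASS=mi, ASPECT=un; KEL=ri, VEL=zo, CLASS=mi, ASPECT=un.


cell KEL=ta, VEL=zo, CLASS=mi, ASPECT=fe:
underlying: okis-ga-or-lup-vo
1. o -> e, u -> i / F C0 _: no change
2. e -> o, i -> u / B C0 _: fires at position(s) 3: okusgaorlupvo
3. g -> k, v -> f, z -> s / _ #: no change
surface: okusgaorlupvo

cell KEL=pa, VEL=em, CLASS=fe, ASPECT=un:
underlying: okis-pi-op-mn-di
1. o -> e, u -> i / F C0 _: fires at position(s) 7: okispiepmndi
2. e -> o, i -> u / B C0 _: fires at position(s) 3: okuspiepmndi
3. g -> k, v -> f, z -> s / _ #: no change
surface: okuspiepmndi

cell KEL=ri, VEL=zo, CLASS=pa, ASPECT=ma:
underlying: okis-bil-or-bo-uz
1. o -> e, u -> i / F C0 _: fires at position(s) 8: okisbilerbouz
2. e -> o, i -> u / B C0 _: fires at position(s) 3: okusbilerbouz
3. g -> k, v -> f, z -> s / _ #: fires at position(s) 13: okusbilerbous
surface: okusbilerbous

cell KEL=pa, VEL=zo, CLASS=mi, ASPECT=un:
underlying: okis-ga-or-mn-di
1. o -> e, u -> i / F C0 _: no change
2. e -> o, i -> u / B C0 _: fires at position(s) 3, 12: okusgaormndu
3. g -> k, v -> f, z -> s / _ #: no change
surface: okusgaormndu

cell KEL=ri, VEL=zo, CLASS=mi, ASPECT=un:
underlying: okis-ga-or-mn-uz
1. o -> e, u -> i / F C0 _: no change
2. e -> o, i -> u / B C0 _: fires at position(s) 3: okusgaormnuz
3. g -> k, v -> f, z -> s / _ #: fires at position(s) 12: okusgaormnus
surface: okusgaormnus


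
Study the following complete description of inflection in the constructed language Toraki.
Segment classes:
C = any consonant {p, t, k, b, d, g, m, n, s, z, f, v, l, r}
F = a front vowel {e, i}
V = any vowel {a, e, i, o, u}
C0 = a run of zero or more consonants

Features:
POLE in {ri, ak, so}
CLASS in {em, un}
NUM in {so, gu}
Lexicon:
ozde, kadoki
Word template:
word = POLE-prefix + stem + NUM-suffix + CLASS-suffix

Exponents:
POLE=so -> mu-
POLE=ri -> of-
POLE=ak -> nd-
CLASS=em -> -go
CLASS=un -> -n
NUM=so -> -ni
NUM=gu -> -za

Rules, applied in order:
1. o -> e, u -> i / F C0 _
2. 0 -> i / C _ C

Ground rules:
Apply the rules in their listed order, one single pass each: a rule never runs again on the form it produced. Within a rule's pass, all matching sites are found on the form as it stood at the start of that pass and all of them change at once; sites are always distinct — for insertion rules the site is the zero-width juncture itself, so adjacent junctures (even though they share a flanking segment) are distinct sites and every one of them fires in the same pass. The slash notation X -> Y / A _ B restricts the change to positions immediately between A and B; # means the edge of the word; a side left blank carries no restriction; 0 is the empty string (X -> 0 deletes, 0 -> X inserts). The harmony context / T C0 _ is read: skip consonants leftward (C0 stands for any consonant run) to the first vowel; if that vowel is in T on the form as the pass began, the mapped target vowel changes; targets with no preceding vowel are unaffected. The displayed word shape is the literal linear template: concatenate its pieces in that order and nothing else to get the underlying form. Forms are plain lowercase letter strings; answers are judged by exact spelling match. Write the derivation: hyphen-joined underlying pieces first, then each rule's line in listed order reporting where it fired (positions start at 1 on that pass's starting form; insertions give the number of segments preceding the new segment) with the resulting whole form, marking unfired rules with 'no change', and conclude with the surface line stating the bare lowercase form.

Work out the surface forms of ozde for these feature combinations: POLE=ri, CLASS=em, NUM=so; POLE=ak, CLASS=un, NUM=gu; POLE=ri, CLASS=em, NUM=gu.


cell POLE=ri, CLASS=em, NUM=so:
underlying: of-ozde-ni-go
1. o -> e, u -> i / F C0 _: fires at position(s) 10: ofozdenige
2. 0 -> i / C _ C: inserts after position(s) 4: ofozidenige
surface: ofozidenige

cell POLE=ak, CLASS=un, NUM=gu:
underlying: nd-ozde-za-n
1. o -> e, u -> i / F C0 _: no change
2. 0 -> i / C _ C: inserts after position(s) 1, 4: nidozidezan
surface: nidozidezan

cell POLE=ri, CLASS=em, NUM=gu:
underlying: of-ozde-za-go
1. o -> e, u -> i / F C0 _: no change
2. 0 -> i / C _ C: inserts after position(s) 4: ofozidezago
surface: ofozidezago


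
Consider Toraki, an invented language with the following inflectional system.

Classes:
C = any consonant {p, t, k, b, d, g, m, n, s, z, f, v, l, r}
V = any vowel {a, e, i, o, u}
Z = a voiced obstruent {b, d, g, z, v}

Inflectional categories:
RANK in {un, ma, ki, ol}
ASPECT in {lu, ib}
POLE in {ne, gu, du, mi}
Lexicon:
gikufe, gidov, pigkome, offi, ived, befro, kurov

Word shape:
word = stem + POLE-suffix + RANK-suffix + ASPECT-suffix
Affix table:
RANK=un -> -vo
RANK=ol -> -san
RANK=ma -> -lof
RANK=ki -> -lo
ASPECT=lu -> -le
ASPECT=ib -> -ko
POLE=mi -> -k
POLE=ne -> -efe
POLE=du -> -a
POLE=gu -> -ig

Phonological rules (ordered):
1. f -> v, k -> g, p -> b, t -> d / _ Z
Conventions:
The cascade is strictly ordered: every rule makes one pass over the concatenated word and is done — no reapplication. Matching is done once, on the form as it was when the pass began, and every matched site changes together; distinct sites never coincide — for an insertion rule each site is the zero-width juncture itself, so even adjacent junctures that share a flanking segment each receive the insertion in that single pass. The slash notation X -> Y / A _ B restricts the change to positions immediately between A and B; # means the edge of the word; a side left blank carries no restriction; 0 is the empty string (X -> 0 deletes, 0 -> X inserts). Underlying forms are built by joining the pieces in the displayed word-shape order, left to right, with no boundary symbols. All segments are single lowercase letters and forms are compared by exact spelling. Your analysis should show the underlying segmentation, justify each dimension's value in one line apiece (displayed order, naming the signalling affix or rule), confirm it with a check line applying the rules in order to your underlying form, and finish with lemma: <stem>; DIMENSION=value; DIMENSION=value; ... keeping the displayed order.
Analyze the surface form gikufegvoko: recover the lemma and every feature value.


underlying: gikufe-k-vo-ko
RANK=un - signalled by the affix -vo
ASPECT=ib - signalled by the affix -ko
POLE=mi - signalled by the affix -k
check: gikufekvoko -> gikufegvoko
lemma: gikufe; RANK=un; ASPECT=ib; POLE=mi


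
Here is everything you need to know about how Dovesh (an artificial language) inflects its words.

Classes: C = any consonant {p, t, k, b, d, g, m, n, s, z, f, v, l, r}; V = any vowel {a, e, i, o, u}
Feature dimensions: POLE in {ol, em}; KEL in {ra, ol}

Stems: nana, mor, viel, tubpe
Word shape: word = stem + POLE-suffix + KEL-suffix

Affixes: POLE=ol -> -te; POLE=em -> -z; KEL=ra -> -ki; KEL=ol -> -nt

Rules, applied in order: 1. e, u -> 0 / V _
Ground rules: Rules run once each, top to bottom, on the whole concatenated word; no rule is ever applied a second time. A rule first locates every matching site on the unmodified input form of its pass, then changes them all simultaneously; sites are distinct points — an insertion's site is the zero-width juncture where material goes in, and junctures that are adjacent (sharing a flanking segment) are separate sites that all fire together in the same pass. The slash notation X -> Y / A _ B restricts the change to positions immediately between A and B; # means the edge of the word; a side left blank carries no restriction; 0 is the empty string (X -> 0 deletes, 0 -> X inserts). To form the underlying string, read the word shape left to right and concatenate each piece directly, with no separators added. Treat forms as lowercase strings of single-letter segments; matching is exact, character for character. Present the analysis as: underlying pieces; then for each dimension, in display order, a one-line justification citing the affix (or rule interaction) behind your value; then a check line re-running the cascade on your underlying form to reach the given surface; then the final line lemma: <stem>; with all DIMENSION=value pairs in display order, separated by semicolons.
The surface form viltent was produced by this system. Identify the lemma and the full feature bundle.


underlying: viel-te-nt
POLE=ol - signalled by the affix -te
KEL=ol - signalled by the affix -nt
check: vieltent -> viltent
lemma: viel; POLE=ol; KEL=ol


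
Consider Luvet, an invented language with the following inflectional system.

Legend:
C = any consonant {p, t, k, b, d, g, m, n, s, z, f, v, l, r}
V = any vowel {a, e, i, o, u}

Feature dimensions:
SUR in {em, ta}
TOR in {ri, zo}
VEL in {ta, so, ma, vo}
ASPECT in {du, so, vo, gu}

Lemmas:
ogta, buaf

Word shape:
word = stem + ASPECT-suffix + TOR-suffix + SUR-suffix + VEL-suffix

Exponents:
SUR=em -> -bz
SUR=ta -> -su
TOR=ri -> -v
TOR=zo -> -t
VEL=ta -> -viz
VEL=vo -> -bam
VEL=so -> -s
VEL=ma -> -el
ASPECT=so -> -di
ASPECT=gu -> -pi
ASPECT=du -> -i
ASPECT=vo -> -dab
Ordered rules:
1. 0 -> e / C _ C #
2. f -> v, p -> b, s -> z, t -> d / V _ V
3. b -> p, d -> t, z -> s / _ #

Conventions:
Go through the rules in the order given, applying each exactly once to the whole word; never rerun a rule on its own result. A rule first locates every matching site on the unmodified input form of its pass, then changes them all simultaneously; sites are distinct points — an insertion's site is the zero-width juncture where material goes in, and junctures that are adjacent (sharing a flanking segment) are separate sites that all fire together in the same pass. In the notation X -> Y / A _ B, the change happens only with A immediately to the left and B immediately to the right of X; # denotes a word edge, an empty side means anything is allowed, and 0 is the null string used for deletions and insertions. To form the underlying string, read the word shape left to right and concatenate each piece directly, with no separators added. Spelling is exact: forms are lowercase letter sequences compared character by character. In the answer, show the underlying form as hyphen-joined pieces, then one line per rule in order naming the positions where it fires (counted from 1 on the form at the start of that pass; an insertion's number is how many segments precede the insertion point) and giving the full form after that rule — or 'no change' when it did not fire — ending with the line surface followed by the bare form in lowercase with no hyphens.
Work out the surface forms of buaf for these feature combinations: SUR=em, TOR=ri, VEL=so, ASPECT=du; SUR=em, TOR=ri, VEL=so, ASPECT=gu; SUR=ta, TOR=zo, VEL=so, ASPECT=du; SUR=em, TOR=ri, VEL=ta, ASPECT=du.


cell SUR=em, TOR=ri, VEL=so, ASPECT=du:
underlying: buaf-i-v-bz-s
1. 0 -> e / C _ C #: inserts after position(s) 8: buafivbzes
2. f -> v, p -> b, s -> z, t -> d / V _ V: fires at position(s) 4: buavivbzes
3. b -> p, d -> t, z -> s / _ #: no change
surface: buavivbzes

cell SUR=em, TOR=ri, VEL=so, ASPECT=gu:
underlying: buaf-pi-v-bz-s
1. 0 -> e / C _ C #: inserts after position(s) 9: buafpivbzes
2. f -> v, p -> b, s -> z, t -> d / V _ V: no change
3. b -> p, d -> t, z -> s / _ #: no change
surface: buafpivbzes

cell SUR=ta, TOR=zo, VEL=so, ASPECT=du:
underlying: buaf-i-t-su-s
1. 0 -> e / C _ C #: no change
2. f -> v, p -> b, s -> z, t -> d / V _ V: fires at position(s) 4: buavitsus
3. b -> p, d -> t, z -> s / _ #: no change
surface: buavitsus

cell SUR=em, TOR=ri, VEL=ta, ASPECT=du:
underlying: buaf-i-v-bz-viz
1. 0 -> e / C _ C #: no change
2. f -> v, p -> b, s -> z, t -> d / V _ V: fires at position(s) 4: buavivbzviz
3. b -> p, d -> t, z -> s / _ #: fires at position(s) 11: buavivbzvis
surface: buavivbzvis
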